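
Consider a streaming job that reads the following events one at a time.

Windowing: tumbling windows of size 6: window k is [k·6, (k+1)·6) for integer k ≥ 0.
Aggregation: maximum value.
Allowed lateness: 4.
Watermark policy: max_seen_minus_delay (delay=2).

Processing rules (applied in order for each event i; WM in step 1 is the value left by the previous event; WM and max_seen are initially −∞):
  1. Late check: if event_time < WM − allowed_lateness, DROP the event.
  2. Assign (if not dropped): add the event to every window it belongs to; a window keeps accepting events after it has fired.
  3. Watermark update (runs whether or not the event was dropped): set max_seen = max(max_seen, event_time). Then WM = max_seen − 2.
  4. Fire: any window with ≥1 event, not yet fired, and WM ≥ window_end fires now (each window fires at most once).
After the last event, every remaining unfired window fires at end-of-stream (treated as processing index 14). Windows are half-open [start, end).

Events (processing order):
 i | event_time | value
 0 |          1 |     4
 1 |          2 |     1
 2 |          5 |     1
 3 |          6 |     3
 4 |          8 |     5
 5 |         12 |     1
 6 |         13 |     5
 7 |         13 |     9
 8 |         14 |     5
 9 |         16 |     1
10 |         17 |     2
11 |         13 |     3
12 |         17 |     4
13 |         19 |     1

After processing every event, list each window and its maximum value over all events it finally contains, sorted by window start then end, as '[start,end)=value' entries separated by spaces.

i=0 t=1 v=4: → [0,6); WM=-1
i=1 t=2 v=1: → [0,6); WM=0
i=2 t=5 v=1: → [0,6); WM=3
i=3 t=6 v=3: → [6,12); WM=4
i=4 t=8 v=5: → [6,12); WM=6; [0,6) fires=4
i=5 t=12 v=1: → [12,18); WM=10
i=6 t=13 v=5: → [12,18); WM=11
i=7 t=13 v=9: → [12,18); WM=11
i=8 t=14 v=5: → [12,18); WM=12; [6,12) fires=5
i=9 t=16 v=1: → [12,18); WM=14
i=10 t=17 v=2: → [12,18); WM=15
i=11 t=13 v=3: → [12,18); WM=15
i=12 t=17 v=4: → [12,18); WM=15
i=13 t=19 v=1: → [18,24); WM=17

[0,6)=4 [6,12)=5 [12,18)=9 [18,24)=1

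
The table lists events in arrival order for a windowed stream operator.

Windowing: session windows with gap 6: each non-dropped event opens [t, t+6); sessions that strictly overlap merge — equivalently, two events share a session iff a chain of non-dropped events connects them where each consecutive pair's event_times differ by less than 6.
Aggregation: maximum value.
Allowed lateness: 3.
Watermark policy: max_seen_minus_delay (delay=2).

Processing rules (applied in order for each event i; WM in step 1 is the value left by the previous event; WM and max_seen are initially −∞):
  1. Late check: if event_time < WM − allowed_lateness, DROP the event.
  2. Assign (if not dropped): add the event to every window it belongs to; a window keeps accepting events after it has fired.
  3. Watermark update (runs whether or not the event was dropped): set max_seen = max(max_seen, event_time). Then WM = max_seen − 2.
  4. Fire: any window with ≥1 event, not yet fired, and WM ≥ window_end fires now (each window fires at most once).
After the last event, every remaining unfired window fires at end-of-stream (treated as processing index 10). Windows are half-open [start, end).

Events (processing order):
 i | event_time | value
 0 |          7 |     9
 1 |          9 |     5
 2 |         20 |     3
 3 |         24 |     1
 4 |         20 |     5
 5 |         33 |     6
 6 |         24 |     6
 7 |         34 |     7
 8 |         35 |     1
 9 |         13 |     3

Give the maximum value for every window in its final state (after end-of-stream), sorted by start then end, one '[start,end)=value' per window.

i=0 t=7 v=9: → [7,13); WM=5
i=1 t=9 v=5: → [7,15); WM=7
i=2 t=20 v=3: → [20,26); WM=18
i=3 t=24 v=1: → [20,30); WM=22
i=4 t=20 v=5: → [20,30); WM=22
i=5 t=33 v=6: → [33,39); WM=31
i=6 t=24 v=6: DROP (t<31-3); WM=31
i=7 t=34 v=7: → [33,40); WM=32
i=8 t=35 v=1: → [33,41); WM=33
i=9 t=13 v=3: DROP (t<33-3); WM=33

[7,15)=9 [20,30)=5 [33,41)=7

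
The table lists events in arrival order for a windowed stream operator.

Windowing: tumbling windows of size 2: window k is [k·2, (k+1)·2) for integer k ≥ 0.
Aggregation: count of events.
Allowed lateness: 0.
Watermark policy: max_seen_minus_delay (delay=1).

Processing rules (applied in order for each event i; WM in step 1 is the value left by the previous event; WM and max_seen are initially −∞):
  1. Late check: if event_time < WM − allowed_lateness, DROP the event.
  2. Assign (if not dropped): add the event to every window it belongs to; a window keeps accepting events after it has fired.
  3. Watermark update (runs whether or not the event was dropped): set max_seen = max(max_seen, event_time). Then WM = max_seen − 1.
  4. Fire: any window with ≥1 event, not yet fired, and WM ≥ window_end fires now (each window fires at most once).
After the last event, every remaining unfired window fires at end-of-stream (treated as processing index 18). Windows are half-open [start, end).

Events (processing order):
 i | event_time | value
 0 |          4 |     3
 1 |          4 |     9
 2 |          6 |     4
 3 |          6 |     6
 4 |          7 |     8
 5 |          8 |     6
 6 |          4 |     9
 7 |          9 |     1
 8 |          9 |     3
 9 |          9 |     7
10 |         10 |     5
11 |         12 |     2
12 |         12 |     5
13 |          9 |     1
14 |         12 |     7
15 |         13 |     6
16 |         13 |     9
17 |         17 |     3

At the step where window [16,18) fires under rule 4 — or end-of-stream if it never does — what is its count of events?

1

i=0 t=4 v=3: → [4,6); WM=3
i=1 t=4 v=9: → [4,6); WM=3
i=2 t=6 v=4: → [6,8); WM=5
i=3 t=6 v=6: → [6,8); WM=5
i=4 t=7 v=8: → [6,8); WM=6; [4,6) fires=2
i=5 t=8 v=6: → [8,10); WM=7
i=6 t=4 v=9: DROP (t<7-0); WM=7
i=7 t=9 v=1: → [8,10); WM=8; [6,8) fires=3
i=8 t=9 v=3: → [8,10); WM=8
i=9 t=9 v=7: → [8,10); WM=8
i=10 t=10 v=5: → [10,12); WM=9
i=11 t=12 v=2: → [12,14); WM=11; [8,10) fires=4
i=12 t=12 v=5: → [12,14); WM=11
i=13 t=9 v=1: DROP (t<11-0); WM=11
i=14 t=12 v=7: → [12,14); WM=11
i=15 t=13 v=6: → [12,14); WM=12; [10,12) fires=1
i=16 t=13 v=9: → [12,14); WM=12
i=17 t=17 v=3: → [16,18); WM=16; [12,14) fires=5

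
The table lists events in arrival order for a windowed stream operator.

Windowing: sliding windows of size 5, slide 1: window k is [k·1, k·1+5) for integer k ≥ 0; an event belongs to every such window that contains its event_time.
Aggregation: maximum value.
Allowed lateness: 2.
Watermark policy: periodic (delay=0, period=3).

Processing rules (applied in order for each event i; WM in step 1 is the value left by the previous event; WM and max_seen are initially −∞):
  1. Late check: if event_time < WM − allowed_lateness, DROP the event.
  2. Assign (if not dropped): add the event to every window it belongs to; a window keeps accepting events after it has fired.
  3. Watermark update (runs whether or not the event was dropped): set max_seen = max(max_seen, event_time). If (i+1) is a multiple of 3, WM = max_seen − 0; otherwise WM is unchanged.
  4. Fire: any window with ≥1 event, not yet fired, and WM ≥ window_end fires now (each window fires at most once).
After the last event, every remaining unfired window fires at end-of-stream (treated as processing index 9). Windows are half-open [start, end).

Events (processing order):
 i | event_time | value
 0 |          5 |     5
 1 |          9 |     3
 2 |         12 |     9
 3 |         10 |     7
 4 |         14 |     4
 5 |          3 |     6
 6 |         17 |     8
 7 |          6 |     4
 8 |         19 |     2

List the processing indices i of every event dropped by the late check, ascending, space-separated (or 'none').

5 7

i=0 t=5 v=5: → [5,10),[4,9),[3,8),[2,7),[1,6); WM=−∞
i=1 t=9 v=3: → [9,14),[8,13),[7,12),[6,11),[5,10); WM=−∞
i=2 t=12 v=9: → [12,17),[11,16),[10,15),[9,14),[8,13); WM=12; [1,6) fires=5 [2,7) fires=5 [3,8) fires=5 [4,9) fires=5 [5,10) fires=5 [6,11) fires=3 [7,12) fires=3
i=3 t=10 v=7: → [10,15),[9,14),[8,13),[7,12),[6,11); WM=12
i=4 t=14 v=4: → [14,19),[13,18),[12,17),[11,16),[10,15); WM=12
i=5 t=3 v=6: DROP (t<12-2); WM=14; [8,13) fires=9 [9,14) fires=9
i=6 t=17 v=8: → [17,22),[16,21),[15,20),[14,19),[13,18); WM=14
i=7 t=6 v=4: DROP (t<14-2); WM=14
i=8 t=19 v=2: → [19,24),[18,23),[17,22),[16,21),[15,20); WM=19; [10,15) fires=9 [11,16) fires=9 [12,17) fires=9 [13,18) fires=8 [14,19) fires=8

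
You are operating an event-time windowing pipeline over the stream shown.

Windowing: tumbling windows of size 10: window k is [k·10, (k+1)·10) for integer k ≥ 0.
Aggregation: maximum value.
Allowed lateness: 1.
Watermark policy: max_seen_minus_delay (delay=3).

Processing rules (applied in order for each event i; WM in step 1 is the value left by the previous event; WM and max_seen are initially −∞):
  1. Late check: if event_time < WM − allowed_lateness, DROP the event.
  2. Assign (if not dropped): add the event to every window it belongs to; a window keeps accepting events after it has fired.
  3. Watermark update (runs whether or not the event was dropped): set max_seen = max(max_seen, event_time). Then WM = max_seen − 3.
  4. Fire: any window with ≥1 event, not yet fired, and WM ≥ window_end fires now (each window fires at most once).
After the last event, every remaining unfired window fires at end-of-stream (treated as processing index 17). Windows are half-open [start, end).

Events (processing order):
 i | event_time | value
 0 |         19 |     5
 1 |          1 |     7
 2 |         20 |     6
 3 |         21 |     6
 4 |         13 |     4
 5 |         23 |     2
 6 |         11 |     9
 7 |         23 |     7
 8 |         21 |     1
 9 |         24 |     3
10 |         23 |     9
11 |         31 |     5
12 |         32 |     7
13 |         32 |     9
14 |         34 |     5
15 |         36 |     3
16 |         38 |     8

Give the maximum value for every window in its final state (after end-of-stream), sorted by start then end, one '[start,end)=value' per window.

[10,20)=5 [20,30)=9 [30,40)=9

i=0 t=19 v=5: → [10,20); WM=16
i=1 t=1 v=7: DROP (t<16-1); WM=16
i=2 t=20 v=6: → [20,30); WM=17
i=3 t=21 v=6: → [20,30); WM=18
i=4 t=13 v=4: DROP (t<18-1); WM=18
i=5 t=23 v=2: → [20,30); WM=20; [10,20) fires=5
i=6 t=11 v=9: DROP (t<20-1); WM=20
i=7 t=23 v=7: → [20,30); WM=20
i=8 t=21 v=1: → [20,30); WM=20
i=9 t=24 v=3: → [20,30); WM=21
i=10 t=23 v=9: → [20,30); WM=21
i=11 t=31 v=5: → [30,40); WM=28
i=12 t=32 v=7: → [30,40); WM=29
i=13 t=32 v=9: → [30,40); WM=29
i=14 t=34 v=5: → [30,40); WM=31; [20,30) fires=9
i=15 t=36 v=3: → [30,40); WM=33
i=16 t=38 v=8: → [30,40); WM=35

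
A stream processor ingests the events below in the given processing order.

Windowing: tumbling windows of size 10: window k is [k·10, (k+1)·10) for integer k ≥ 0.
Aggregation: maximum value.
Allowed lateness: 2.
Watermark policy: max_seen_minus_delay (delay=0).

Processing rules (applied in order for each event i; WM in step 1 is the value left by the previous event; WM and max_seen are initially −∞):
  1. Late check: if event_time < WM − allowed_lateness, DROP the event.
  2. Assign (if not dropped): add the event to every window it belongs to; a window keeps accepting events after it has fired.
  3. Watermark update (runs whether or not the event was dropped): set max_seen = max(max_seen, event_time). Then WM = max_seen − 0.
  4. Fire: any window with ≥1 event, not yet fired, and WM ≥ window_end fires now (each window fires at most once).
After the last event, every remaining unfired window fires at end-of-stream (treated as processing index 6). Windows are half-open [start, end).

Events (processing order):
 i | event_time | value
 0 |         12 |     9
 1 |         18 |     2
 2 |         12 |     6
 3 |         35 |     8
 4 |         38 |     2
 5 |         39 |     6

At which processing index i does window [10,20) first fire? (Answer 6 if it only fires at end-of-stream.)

3

i=0 t=12 v=9: → [10,20); WM=12
i=1 t=18 v=2: → [10,20); WM=18
i=2 t=12 v=6: DROP (t<18-2); WM=18
i=3 t=35 v=8: → [30,40); WM=35; [10,20) fires=9
i=4 t=38 v=2: → [30,40); WM=38
i=5 t=39 v=6: → [30,40); WM=39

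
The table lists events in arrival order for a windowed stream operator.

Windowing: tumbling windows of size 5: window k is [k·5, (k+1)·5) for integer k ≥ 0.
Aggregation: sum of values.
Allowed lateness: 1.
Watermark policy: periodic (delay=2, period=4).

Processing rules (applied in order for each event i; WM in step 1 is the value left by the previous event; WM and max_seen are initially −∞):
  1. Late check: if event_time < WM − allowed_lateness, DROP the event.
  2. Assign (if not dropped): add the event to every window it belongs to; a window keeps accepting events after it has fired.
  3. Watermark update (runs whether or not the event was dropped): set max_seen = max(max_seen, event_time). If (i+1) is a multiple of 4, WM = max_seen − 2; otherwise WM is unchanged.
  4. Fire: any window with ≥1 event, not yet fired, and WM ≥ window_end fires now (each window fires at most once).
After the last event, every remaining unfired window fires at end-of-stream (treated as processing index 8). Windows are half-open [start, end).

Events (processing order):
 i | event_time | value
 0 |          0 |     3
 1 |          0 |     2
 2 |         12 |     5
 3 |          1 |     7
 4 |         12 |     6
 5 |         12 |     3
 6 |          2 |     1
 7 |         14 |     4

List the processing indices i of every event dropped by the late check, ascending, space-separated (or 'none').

i=0 t=0 v=3: → [0,5); WM=−∞
i=1 t=0 v=2: → [0,5); WM=−∞
i=2 t=12 v=5: → [10,15); WM=−∞
i=3 t=1 v=7: → [0,5); WM=10; [0,5) fires=12
i=4 t=12 v=6: → [10,15); WM=10
i=5 t=12 v=3: → [10,15); WM=10
i=6 t=2 v=1: DROP (t<10-1); WM=10
i=7 t=14 v=4: → [10,15); WM=12

6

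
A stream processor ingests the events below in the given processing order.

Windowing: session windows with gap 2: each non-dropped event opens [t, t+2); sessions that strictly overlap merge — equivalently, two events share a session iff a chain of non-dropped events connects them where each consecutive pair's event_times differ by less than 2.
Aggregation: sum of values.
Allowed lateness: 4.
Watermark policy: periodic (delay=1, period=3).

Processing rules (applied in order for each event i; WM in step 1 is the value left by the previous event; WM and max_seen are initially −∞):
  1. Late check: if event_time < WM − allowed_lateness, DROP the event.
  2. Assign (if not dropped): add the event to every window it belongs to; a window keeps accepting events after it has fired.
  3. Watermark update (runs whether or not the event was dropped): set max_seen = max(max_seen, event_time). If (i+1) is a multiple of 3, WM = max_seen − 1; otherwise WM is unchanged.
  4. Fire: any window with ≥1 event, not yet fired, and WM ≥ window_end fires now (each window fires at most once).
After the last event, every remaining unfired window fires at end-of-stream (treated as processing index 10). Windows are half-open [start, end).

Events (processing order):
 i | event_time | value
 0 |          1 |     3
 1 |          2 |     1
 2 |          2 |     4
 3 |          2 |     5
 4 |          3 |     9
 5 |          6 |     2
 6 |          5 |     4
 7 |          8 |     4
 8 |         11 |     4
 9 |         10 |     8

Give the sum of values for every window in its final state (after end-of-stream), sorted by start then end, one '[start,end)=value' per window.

i=0 t=1 v=3: → [1,3); WM=−∞
i=1 t=2 v=1: → [1,4); WM=−∞
i=2 t=2 v=4: → [1,4); WM=1
i=3 t=2 v=5: → [1,4); WM=1
i=4 t=3 v=9: → [1,5); WM=1
i=5 t=6 v=2: → [6,8); WM=5
i=6 t=5 v=4: → [5,8); WM=5
i=7 t=8 v=4: → [8,10); WM=5
i=8 t=11 v=4: → [11,13); WM=10
i=9 t=10 v=8: → [10,13); WM=10

[1,5)=22 [5,8)=6 [8,10)=4 [10,13)=12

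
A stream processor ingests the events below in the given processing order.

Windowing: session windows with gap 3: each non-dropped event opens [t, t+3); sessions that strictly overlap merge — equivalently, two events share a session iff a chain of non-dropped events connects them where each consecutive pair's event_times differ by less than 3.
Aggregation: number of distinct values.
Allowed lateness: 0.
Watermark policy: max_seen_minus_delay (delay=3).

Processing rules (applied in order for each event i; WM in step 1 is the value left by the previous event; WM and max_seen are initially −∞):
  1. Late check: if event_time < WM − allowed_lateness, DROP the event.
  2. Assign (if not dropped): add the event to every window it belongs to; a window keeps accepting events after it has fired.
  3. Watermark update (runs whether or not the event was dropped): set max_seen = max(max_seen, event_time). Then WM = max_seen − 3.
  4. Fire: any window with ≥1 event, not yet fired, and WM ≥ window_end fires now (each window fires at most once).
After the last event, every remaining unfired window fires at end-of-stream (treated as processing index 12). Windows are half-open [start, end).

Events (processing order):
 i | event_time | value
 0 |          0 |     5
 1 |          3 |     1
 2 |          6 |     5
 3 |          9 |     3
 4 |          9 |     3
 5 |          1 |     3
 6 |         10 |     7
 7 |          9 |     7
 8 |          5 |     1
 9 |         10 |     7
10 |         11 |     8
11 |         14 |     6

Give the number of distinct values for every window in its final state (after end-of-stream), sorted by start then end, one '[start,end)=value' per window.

[0,3)=1 [3,6)=1 [6,9)=1 [9,14)=3 [14,17)=1

i=0 t=0 v=5: → [0,3); WM=-3
i=1 t=3 v=1: → [3,6); WM=0
i=2 t=6 v=5: → [6,9); WM=3
i=3 t=9 v=3: → [9,12); WM=6
i=4 t=9 v=3: → [9,12); WM=6
i=5 t=1 v=3: DROP (t<6-0); WM=6
i=6 t=10 v=7: → [9,13); WM=7
i=7 t=9 v=7: → [9,13); WM=7
i=8 t=5 v=1: DROP (t<7-0); WM=7
i=9 t=10 v=7: → [9,13); WM=7
i=10 t=11 v=8: → [9,14); WM=8
i=11 t=14 v=6: → [14,17); WM=11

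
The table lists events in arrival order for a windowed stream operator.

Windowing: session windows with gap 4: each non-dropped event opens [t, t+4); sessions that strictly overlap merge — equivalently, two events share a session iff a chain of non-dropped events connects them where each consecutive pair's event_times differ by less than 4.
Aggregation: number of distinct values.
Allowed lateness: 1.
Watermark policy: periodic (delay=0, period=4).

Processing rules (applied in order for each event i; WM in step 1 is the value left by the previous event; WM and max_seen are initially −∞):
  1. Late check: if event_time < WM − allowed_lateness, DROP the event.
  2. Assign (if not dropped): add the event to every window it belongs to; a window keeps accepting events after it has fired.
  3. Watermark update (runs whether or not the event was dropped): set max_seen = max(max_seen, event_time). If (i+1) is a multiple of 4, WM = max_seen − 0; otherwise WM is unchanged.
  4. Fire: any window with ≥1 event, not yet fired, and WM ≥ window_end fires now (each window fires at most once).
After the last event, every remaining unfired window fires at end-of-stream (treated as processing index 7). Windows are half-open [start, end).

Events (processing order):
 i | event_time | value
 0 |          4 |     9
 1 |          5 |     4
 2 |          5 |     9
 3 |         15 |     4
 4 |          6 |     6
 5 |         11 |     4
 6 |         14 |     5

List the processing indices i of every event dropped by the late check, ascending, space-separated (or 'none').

i=0 t=4 v=9: → [4,8); WM=−∞
i=1 t=5 v=4: → [4,9); WM=−∞
i=2 t=5 v=9: → [4,9); WM=−∞
i=3 t=15 v=4: → [15,19); WM=15
i=4 t=6 v=6: DROP (t<15-1); WM=15
i=5 t=11 v=4: DROP (t<15-1); WM=15
i=6 t=14 v=5: → [14,19); WM=15

4 5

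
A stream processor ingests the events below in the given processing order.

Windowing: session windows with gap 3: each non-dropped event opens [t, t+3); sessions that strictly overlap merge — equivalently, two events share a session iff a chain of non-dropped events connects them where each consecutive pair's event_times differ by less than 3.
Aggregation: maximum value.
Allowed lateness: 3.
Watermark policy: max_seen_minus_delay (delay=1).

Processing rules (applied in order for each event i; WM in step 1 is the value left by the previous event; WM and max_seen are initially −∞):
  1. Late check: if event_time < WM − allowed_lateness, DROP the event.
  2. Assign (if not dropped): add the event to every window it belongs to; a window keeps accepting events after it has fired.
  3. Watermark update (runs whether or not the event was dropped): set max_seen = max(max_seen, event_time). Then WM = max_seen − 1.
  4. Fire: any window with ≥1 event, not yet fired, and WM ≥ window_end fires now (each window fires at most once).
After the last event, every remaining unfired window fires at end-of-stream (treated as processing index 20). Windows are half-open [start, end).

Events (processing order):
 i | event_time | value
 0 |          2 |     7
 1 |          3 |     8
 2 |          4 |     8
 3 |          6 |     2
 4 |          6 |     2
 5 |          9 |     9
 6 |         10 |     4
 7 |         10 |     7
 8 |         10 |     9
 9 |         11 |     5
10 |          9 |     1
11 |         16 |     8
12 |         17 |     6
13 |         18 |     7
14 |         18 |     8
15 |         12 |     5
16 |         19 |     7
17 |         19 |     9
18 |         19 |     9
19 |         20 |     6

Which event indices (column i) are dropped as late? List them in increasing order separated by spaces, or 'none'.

i=0 t=2 v=7: → [2,5); WM=1
i=1 t=3 v=8: → [2,6); WM=2
i=2 t=4 v=8: → [2,7); WM=3
i=3 t=6 v=2: → [2,9); WM=5
i=4 t=6 v=2: → [2,9); WM=5
i=5 t=9 v=9: → [9,12); WM=8
i=6 t=10 v=4: → [9,13); WM=9
i=7 t=10 v=7: → [9,13); WM=9
i=8 t=10 v=9: → [9,13); WM=9
i=9 t=11 v=5: → [9,14); WM=10
i=10 t=9 v=1: → [9,14); WM=10
i=11 t=16 v=8: → [16,19); WM=15
i=12 t=17 v=6: → [16,20); WM=16
i=13 t=18 v=7: → [16,21); WM=17
i=14 t=18 v=8: → [16,21); WM=17
i=15 t=12 v=5: DROP (t<17-3); WM=17
i=16 t=19 v=7: → [16,22); WM=18
i=17 t=19 v=9: → [16,22); WM=18
i=18 t=19 v=9: → [16,22); WM=18
i=19 t=20 v=6: → [16,23); WM=19

15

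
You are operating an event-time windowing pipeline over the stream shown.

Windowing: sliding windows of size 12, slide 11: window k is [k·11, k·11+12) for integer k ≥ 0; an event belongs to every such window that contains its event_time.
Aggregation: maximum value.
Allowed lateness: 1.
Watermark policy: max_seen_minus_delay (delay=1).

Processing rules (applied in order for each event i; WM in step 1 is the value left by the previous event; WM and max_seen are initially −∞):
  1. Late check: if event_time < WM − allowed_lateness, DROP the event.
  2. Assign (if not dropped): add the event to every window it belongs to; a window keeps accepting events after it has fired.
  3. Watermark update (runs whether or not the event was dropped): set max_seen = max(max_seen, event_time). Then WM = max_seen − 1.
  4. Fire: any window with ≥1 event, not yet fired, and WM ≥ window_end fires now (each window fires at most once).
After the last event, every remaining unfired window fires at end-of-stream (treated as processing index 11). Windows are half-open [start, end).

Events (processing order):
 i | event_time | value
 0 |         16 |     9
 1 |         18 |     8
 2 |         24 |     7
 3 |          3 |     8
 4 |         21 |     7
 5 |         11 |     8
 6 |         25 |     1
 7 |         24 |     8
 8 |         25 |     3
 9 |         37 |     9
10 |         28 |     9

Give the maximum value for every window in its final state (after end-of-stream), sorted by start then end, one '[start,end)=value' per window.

[11,23)=9 [22,34)=8 [33,45)=9

i=0 t=16 v=9: → [11,23); WM=15
i=1 t=18 v=8: → [11,23); WM=17
i=2 t=24 v=7: → [22,34); WM=23; [11,23) fires=9
i=3 t=3 v=8: DROP (t<23-1); WM=23
i=4 t=21 v=7: DROP (t<23-1); WM=23
i=5 t=11 v=8: DROP (t<23-1); WM=23
i=6 t=25 v=1: → [22,34); WM=24
i=7 t=24 v=8: → [22,34); WM=24
i=8 t=25 v=3: → [22,34); WM=24
i=9 t=37 v=9: → [33,45); WM=36; [22,34) fires=8
i=10 t=28 v=9: DROP (t<36-1); WM=36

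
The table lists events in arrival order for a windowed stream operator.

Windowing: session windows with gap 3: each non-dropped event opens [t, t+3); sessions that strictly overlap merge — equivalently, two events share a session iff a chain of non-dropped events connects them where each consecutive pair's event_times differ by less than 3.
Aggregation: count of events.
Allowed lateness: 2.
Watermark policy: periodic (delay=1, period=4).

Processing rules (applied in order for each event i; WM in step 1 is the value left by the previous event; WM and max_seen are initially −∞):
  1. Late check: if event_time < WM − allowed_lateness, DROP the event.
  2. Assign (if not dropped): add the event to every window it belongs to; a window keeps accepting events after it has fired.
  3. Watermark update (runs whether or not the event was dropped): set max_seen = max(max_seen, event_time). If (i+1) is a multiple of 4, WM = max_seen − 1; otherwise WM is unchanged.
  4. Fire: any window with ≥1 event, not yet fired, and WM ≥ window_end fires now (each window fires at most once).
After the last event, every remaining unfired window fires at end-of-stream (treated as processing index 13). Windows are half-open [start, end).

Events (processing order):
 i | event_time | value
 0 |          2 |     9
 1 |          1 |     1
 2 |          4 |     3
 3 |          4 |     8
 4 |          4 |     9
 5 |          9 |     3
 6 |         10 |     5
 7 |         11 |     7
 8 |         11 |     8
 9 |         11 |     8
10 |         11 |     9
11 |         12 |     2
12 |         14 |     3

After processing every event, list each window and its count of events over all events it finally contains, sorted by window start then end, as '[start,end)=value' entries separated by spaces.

i=0 t=2 v=9: → [2,5); WM=−∞
i=1 t=1 v=1: → [1,5); WM=−∞
i=2 t=4 v=3: → [1,7); WM=−∞
i=3 t=4 v=8: → [1,7); WM=3
i=4 t=4 v=9: → [1,7); WM=3
i=5 t=9 v=3: → [9,12); WM=3
i=6 t=10 v=5: → [9,13); WM=3
i=7 t=11 v=7: → [9,14); WM=10
i=8 t=11 v=8: → [9,14); WM=10
i=9 t=11 v=8: → [9,14); WM=10
i=10 t=11 v=9: → [9,14); WM=10
i=11 t=12 v=2: → [9,15); WM=11
i=12 t=14 v=3: → [9,17); WM=11

[1,7)=5 [9,17)=8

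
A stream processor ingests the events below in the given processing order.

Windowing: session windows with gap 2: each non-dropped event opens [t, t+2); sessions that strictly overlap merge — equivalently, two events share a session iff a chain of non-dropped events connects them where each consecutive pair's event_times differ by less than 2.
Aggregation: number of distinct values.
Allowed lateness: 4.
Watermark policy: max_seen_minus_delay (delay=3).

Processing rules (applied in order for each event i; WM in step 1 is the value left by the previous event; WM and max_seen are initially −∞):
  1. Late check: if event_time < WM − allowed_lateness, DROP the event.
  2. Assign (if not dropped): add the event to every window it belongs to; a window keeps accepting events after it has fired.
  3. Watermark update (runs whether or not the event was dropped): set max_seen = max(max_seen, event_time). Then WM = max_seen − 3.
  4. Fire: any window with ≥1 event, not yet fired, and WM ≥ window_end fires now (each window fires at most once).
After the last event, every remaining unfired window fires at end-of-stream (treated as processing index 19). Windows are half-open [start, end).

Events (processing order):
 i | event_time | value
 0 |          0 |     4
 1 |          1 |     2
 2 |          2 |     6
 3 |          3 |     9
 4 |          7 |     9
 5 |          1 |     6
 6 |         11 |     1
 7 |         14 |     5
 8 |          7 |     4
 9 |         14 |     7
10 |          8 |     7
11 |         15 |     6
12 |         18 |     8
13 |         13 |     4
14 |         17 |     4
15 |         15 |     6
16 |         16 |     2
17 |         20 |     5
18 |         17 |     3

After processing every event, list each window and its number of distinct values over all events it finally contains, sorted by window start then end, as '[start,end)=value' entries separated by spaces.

[0,5)=4 [7,10)=3 [11,13)=1 [13,20)=7 [20,22)=1

i=0 t=0 v=4: → [0,2); WM=-3
i=1 t=1 v=2: → [0,3); WM=-2
i=2 t=2 v=6: → [0,4); WM=-1
i=3 t=3 v=9: → [0,5); WM=0
i=4 t=7 v=9: → [7,9); WM=4
i=5 t=1 v=6: → [0,5); WM=4
i=6 t=11 v=1: → [11,13); WM=8
i=7 t=14 v=5: → [14,16); WM=11
i=8 t=7 v=4: → [7,9); WM=11
i=9 t=14 v=7: → [14,16); WM=11
i=10 t=8 v=7: → [7,10); WM=11
i=11 t=15 v=6: → [14,17); WM=12
i=12 t=18 v=8: → [18,20); WM=15
i=13 t=13 v=4: → [13,17); WM=15
i=14 t=17 v=4: → [17,20); WM=15
i=15 t=15 v=6: → [13,17); WM=15
i=16 t=16 v=2: → [13,20); WM=15
i=17 t=20 v=5: → [20,22); WM=17
i=18 t=17 v=3: → [13,20); WM=17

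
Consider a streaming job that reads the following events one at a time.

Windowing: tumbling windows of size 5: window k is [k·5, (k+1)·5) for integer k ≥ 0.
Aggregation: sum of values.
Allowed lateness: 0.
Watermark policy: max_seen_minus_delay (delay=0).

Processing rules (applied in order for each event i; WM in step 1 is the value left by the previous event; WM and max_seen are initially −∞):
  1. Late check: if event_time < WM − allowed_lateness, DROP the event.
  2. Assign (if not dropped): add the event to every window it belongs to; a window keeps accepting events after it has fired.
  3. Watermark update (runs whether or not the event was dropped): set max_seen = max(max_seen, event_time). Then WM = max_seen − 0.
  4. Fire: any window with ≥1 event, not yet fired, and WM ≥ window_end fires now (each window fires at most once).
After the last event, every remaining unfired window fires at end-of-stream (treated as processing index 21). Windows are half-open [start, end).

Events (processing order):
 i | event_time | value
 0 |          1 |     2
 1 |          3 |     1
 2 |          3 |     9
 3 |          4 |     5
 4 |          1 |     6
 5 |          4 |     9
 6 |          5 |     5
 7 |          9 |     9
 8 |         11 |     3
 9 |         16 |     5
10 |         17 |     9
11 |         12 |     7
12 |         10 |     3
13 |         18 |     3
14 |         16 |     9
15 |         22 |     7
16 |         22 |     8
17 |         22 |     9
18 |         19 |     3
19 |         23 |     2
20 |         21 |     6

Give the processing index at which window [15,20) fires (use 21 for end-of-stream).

15

i=0 t=1 v=2: → [0,5); WM=1
i=1 t=3 v=1: → [0,5); WM=3
i=2 t=3 v=9: → [0,5); WM=3
i=3 t=4 v=5: → [0,5); WM=4
i=4 t=1 v=6: DROP (t<4-0); WM=4
i=5 t=4 v=9: → [0,5); WM=4
i=6 t=5 v=5: → [5,10); WM=5; [0,5) fires=26
i=7 t=9 v=9: → [5,10); WM=9
i=8 t=11 v=3: → [10,15); WM=11; [5,10) fires=14
i=9 t=16 v=5: → [15,20); WM=16; [10,15) fires=3
i=10 t=17 v=9: → [15,20); WM=17
i=11 t=12 v=7: DROP (t<17-0); WM=17
i=12 t=10 v=3: DROP (t<17-0); WM=17
i=13 t=18 v=3: → [15,20); WM=18
i=14 t=16 v=9: DROP (t<18-0); WM=18
i=15 t=22 v=7: → [20,25); WM=22; [15,20) fires=17
i=16 t=22 v=8: → [20,25); WM=22
i=17 t=22 v=9: → [20,25); WM=22
i=18 t=19 v=3: DROP (t<22-0); WM=22
i=19 t=23 v=2: → [20,25); WM=23
i=20 t=21 v=6: DROP (t<23-0); WM=23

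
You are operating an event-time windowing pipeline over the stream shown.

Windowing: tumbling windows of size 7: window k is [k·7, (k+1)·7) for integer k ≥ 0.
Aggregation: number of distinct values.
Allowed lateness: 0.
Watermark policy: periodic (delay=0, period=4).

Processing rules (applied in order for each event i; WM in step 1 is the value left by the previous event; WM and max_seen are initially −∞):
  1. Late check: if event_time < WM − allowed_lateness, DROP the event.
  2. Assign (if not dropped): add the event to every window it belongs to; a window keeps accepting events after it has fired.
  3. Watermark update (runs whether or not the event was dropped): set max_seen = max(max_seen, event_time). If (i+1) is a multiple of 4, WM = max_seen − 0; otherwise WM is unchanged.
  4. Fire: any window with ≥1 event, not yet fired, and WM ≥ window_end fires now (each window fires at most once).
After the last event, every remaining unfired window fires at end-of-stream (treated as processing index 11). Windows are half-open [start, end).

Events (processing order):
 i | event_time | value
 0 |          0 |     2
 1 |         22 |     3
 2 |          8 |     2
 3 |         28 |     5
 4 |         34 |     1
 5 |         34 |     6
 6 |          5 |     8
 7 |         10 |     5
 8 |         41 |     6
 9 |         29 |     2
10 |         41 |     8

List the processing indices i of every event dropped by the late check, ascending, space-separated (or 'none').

6 7 9

i=0 t=0 v=2: → [0,7); WM=−∞
i=1 t=22 v=3: → [21,28); WM=−∞
i=2 t=8 v=2: → [7,14); WM=−∞
i=3 t=28 v=5: → [28,35); WM=28; [0,7) fires=1 [7,14) fires=1 [21,28) fires=1
i=4 t=34 v=1: → [28,35); WM=28
i=5 t=34 v=6: → [28,35); WM=28
i=6 t=5 v=8: DROP (t<28-0); WM=28
i=7 t=10 v=5: DROP (t<28-0); WM=34
i=8 t=41 v=6: → [35,42); WM=34
i=9 t=29 v=2: DROP (t<34-0); WM=34
i=10 t=41 v=8: → [35,42); WM=34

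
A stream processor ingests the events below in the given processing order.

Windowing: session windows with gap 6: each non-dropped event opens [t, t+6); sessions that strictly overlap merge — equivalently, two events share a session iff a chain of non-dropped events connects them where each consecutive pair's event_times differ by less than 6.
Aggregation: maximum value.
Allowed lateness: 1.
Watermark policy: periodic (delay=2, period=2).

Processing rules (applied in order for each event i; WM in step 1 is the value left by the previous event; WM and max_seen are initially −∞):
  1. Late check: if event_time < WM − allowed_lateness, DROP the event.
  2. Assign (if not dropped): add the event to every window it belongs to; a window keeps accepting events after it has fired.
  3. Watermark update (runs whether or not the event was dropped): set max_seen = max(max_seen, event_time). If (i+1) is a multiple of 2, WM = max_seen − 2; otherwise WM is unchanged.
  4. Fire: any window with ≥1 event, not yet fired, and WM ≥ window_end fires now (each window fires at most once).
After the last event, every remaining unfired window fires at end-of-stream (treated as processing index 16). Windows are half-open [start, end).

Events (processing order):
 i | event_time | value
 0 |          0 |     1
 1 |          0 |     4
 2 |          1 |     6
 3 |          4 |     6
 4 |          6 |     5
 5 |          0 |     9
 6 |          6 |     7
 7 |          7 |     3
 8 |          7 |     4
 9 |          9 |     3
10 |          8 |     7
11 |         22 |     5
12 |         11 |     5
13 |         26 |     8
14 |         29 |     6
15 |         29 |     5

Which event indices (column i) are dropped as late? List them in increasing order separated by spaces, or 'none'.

i=0 t=0 v=1: → [0,6); WM=−∞
i=1 t=0 v=4: → [0,6); WM=-2
i=2 t=1 v=6: → [0,7); WM=-2
i=3 t=4 v=6: → [0,10); WM=2
i=4 t=6 v=5: → [0,12); WM=2
i=5 t=0 v=9: DROP (t<2-1); WM=4
i=6 t=6 v=7: → [0,12); WM=4
i=7 t=7 v=3: → [0,13); WM=5
i=8 t=7 v=4: → [0,13); WM=5
i=9 t=9 v=3: → [0,15); WM=7
i=10 t=8 v=7: → [0,15); WM=7
i=11 t=22 v=5: → [22,28); WM=20
i=12 t=11 v=5: DROP (t<20-1); WM=20
i=13 t=26 v=8: → [22,32); WM=24
i=14 t=29 v=6: → [22,35); WM=24
i=15 t=29 v=5: → [22,35); WM=27

5 12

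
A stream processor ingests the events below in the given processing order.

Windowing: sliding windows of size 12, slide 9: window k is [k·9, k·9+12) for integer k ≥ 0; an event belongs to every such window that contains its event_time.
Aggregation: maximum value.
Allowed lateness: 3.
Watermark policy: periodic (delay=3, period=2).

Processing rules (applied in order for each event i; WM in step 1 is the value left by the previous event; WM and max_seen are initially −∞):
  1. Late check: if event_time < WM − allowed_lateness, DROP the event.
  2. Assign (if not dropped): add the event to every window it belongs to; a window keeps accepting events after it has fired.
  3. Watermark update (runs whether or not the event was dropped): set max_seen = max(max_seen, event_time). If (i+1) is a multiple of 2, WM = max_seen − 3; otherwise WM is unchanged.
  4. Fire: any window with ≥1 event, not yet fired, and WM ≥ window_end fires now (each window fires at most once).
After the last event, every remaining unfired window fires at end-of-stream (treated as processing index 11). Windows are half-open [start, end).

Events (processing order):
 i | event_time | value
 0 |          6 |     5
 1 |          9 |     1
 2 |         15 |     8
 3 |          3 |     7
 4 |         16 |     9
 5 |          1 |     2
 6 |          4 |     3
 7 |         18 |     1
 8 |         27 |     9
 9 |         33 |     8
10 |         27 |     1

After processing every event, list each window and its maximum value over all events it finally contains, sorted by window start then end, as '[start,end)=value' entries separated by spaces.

[0,12)=7 [9,21)=9 [18,30)=9 [27,39)=9

i=0 t=6 v=5: → [0,12); WM=−∞
i=1 t=9 v=1: → [9,21),[0,12); WM=6
i=2 t=15 v=8: → [9,21); WM=6
i=3 t=3 v=7: → [0,12); WM=12; [0,12) fires=7
i=4 t=16 v=9: → [9,21); WM=12
i=5 t=1 v=2: DROP (t<12-3); WM=13
i=6 t=4 v=3: DROP (t<13-3); WM=13
i=7 t=18 v=1: → [18,30),[9,21); WM=15
i=8 t=27 v=9: → [27,39),[18,30); WM=15
i=9 t=33 v=8: → [27,39); WM=30; [9,21) fires=9 [18,30) fires=9
i=10 t=27 v=1: → [27,39),[18,30); WM=30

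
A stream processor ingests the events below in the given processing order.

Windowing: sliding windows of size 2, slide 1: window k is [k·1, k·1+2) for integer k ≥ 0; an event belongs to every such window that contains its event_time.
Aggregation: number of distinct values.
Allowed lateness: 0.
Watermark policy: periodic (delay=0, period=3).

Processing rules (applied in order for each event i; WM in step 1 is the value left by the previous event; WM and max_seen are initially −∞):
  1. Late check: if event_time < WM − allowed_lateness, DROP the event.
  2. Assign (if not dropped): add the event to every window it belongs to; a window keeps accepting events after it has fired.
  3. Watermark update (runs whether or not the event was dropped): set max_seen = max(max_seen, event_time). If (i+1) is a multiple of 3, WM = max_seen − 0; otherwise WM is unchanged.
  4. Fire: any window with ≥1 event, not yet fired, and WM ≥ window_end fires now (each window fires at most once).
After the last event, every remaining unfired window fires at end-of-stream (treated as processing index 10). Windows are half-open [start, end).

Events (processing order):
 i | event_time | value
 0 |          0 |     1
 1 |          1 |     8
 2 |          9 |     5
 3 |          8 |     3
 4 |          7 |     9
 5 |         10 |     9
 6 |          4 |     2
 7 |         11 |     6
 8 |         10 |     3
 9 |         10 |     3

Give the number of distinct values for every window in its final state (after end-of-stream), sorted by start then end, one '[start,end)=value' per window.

i=0 t=0 v=1: → [0,2); WM=−∞
i=1 t=1 v=8: → [1,3),[0,2); WM=−∞
i=2 t=9 v=5: → [9,11),[8,10); WM=9; [0,2) fires=2 [1,3) fires=1
i=3 t=8 v=3: DROP (t<9-0); WM=9
i=4 t=7 v=9: DROP (t<9-0); WM=9
i=5 t=10 v=9: → [10,12),[9,11); WM=10; [8,10) fires=1
i=6 t=4 v=2: DROP (t<10-0); WM=10
i=7 t=11 v=6: → [11,13),[10,12); WM=10
i=8 t=10 v=3: → [10,12),[9,11); WM=11; [9,11) fires=3
i=9 t=10 v=3: DROP (t<11-0); WM=11

[0,2)=2 [1,3)=1 [8,10)=1 [9,11)=3 [10,12)=3 [11,13)=1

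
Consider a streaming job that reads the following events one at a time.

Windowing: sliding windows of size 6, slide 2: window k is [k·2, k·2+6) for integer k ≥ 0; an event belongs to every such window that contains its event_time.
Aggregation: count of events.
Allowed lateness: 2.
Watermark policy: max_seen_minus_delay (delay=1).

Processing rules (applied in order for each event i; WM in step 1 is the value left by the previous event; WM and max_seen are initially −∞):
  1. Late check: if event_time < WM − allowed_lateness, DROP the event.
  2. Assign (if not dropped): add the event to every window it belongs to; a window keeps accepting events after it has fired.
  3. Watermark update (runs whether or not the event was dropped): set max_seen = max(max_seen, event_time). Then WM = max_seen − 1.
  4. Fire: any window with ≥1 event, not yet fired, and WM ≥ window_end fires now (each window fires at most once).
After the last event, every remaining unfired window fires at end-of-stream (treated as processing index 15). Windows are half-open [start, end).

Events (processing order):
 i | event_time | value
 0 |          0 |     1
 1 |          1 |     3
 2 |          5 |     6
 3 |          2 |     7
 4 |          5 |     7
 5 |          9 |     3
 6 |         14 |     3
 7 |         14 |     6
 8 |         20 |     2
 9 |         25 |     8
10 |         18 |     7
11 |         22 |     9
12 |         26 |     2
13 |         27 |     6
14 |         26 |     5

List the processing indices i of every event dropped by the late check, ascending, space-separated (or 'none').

i=0 t=0 v=1: → [0,6); WM=-1
i=1 t=1 v=3: → [0,6); WM=0
i=2 t=5 v=6: → [4,10),[2,8),[0,6); WM=4
i=3 t=2 v=7: → [2,8),[0,6); WM=4
i=4 t=5 v=7: → [4,10),[2,8),[0,6); WM=4
i=5 t=9 v=3: → [8,14),[6,12),[4,10); WM=8; [0,6) fires=5 [2,8) fires=3
i=6 t=14 v=3: → [14,20),[12,18),[10,16); WM=13; [4,10) fires=3 [6,12) fires=1
i=7 t=14 v=6: → [14,20),[12,18),[10,16); WM=13
i=8 t=20 v=2: → [20,26),[18,24),[16,22); WM=19; [8,14) fires=1 [10,16) fires=2 [12,18) fires=2
i=9 t=25 v=8: → [24,30),[22,28),[20,26); WM=24; [14,20) fires=2 [16,22) fires=1 [18,24) fires=1
i=10 t=18 v=7: DROP (t<24-2); WM=24
i=11 t=22 v=9: → [22,28),[20,26),[18,24); WM=24
i=12 t=26 v=2: → [26,32),[24,30),[22,28); WM=25
i=13 t=27 v=6: → [26,32),[24,30),[22,28); WM=26; [20,26) fires=3
i=14 t=26 v=5: → [26,32),[24,30),[22,28); WM=26

10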